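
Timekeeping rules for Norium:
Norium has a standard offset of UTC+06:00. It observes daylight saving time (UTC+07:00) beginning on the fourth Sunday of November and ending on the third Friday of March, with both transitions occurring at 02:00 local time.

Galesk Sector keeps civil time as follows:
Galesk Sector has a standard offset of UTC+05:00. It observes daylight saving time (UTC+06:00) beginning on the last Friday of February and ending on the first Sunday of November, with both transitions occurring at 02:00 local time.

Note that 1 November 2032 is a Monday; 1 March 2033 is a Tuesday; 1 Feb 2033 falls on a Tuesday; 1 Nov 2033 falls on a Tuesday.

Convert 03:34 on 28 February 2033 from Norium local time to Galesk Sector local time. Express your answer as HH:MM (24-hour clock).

1 November 2032 is a Monday, so the first Sunday is November 7 and the fourth is November 28.
1 March 2033 is a Tuesday, so the first Friday is March 4 and the third is March 18.
28 February 2033 lies within the daylight-saving period (28 November 2032 – 18 March 2033), so Norium is on daylight time, UTC+07:00.
03:34 Norium − 7h = 20:34 UTC (rolling into the previous day, 27 February 2033).
1 February 2033 is a Tuesday, so Fridays fall on 4, 11, 18, 25; the last is February 25.
1 November 2033 is a Tuesday, so the first Sunday is November 6.
At the standard offset (UTC+05:00), 20:34 UTC + 5h = 01:34 Galesk Sector standard time (rolling into the next day, 28 February 2033).
The standard-time date in Galesk Sector, 28 February 2033, lies within the daylight-saving period (25 February – 6 November), so Galesk Sector is on daylight time, UTC+06:00.
20:34 UTC + 6h = 02:34 Galesk Sector (rolling into the next day, 28 February 2033).

02:34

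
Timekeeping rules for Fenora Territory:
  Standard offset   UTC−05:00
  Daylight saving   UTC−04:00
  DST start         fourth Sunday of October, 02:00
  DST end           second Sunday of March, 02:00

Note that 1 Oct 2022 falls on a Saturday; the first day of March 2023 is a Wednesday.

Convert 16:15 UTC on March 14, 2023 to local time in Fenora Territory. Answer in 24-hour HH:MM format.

11:15

1 October 2022 is a Saturday, so the first Sunday is October 2 and the fourth is October 23.
1 March 2023 is a Wednesday, so the first Sunday is March 5 and the second is March 12.
At the standard offset (UTC−05:00), 16:15 UTC − 5h = 11:15 Fenora Territory standard time.
The standard-time date in Fenora Territory, March 14, 2023, is outside the daylight-saving period (23 October 2022 – 12 March 2023), so Fenora Territory is on standard time, UTC−05:00.
16:15 UTC − 5h = 11:15 local.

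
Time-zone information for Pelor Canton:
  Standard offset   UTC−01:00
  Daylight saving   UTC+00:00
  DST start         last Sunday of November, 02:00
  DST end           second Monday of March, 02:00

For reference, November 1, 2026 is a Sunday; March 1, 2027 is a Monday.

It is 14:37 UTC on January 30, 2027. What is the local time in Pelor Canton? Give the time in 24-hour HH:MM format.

1 November 2026 is a Sunday, so Sundays fall on 1, 8, 15, 22, 29; the last is November 29.
1 March 2027 is a Monday, so the first Monday is March 1 and the second is March 8.
At the standard offset (UTC−01:00), 14:37 UTC − 1h = 13:37 Pelor Canton standard time.
The standard-time date in Pelor Canton, January 30, 2027, falls between 29 November 2026 and 8 March 2027, so daylight saving is in effect and Pelor Canton is at UTC+00:00.
14:37 UTC + 0h = 14:37 local.

14:37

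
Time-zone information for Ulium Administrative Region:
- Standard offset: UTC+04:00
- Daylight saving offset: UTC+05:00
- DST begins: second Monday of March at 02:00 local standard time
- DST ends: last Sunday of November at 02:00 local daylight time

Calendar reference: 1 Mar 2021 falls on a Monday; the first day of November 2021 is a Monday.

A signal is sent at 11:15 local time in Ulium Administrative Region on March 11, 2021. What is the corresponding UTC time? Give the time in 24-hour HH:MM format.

1 March 2021 is a Monday, so the first Monday is March 1 and the second is March 8.
1 November 2021 is a Monday, so Sundays fall on 7, 14, 21, 28; the last is November 28.
March 11, 2021 falls between 8 March and 28 November, so daylight saving is in effect and Ulium Administrative Region is at UTC+05:00.
11:15 local − 5h = 06:15 UTC.

06:15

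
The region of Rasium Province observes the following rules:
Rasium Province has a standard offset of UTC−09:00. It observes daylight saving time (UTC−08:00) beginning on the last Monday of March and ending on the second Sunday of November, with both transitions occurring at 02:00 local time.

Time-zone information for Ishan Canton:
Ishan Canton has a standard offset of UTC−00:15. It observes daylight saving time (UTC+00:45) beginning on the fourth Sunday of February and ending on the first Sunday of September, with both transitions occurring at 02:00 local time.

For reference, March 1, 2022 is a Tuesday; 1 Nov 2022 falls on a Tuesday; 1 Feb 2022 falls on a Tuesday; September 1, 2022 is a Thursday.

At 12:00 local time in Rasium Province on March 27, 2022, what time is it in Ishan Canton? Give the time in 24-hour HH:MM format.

1 March 2022 is a Tuesday, so Mondays fall on 7, 14, 21, 28; the last is March 28.
1 November 2022 is a Tuesday, so the first Sunday is November 6 and the second is November 13.
Daylight saving runs 28 March – 13 November; March 27, 2022 is outside that window, so Rasium Province is on standard time at UTC−09:00.
12:00 Rasium Province + 9h = 21:00 UTC.
1 February 2022 is a Tuesday, so the first Sunday is February 6 and the fourth is February 27.
1 September 2022 is a Thursday, so the first Sunday is September 4.
At the standard offset (UTC−00:15), 21:00 UTC − 0h15m = 20:45 Ishan Canton standard time.
The standard-time date in Ishan Canton, March 27, 2022, falls between 27 February and 4 September, so daylight saving is in effect and Ishan Canton is at UTC+00:45.
21:00 UTC + 0h45m = 21:45 Ishan Canton.

21:45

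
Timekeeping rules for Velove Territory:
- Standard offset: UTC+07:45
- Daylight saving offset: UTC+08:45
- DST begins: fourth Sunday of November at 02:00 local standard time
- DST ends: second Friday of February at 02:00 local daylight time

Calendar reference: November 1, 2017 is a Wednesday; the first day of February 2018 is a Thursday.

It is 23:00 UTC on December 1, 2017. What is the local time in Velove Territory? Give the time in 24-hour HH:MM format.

07:45

1 November 2017 is a Wednesday, so the first Sunday is November 5 and the fourth is November 26.
1 February 2018 is a Thursday, so the first Friday is February 2 and the second is February 9.
At the standard offset (UTC+07:45), 23:00 UTC + 7h45m = 06:45 Velove Territory standard time (rolling into the next day, 2 December 2017).
The standard-time date in Velove Territory, December 2, 2017, lies within the daylight-saving period (26 November 2017 – 9 February 2018), so Velove Territory is on daylight time, UTC+08:45.
23:00 UTC + 8h45m = 07:45 local (rolling into the next day, 2 December 2017).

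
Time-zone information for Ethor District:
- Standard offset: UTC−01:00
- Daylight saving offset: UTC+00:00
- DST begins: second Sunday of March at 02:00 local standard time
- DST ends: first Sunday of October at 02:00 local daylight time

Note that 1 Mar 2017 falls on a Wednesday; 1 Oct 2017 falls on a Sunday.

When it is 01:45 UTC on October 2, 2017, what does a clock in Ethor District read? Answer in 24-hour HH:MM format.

1 March 2017 is a Wednesday, so the first Sunday is March 5 and the second is March 12.
1 October 2017 is a Sunday, so the first Sunday is October 1.
At the standard offset (UTC−01:00), 01:45 UTC − 1h = 00:45 Ethor District standard time.
The standard-time date in Ethor District, October 2, 2017, is outside the daylight-saving period (12 March – 1 October), so Ethor District is on standard time, UTC−01:00.
01:45 UTC − 1h = 00:45 local.

00:45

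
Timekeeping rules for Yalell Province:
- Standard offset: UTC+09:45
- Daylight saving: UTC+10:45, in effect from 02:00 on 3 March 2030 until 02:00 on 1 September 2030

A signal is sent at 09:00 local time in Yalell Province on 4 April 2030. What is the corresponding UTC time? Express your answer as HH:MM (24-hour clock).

22:15

4 April 2030 falls between 3 March and 1 September, so daylight saving is in effect and Yalell Province is at UTC+10:45.
09:00 local − 10h45m = 22:15 UTC (rolling into the previous day, 3 April 2030).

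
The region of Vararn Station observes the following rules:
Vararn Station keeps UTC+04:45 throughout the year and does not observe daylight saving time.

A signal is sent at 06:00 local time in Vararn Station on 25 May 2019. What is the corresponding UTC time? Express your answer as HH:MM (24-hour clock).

Vararn Station has no daylight saving, so its offset is UTC+04:45 year-round.
06:00 local − 4h45m = 01:15 UTC.

01:15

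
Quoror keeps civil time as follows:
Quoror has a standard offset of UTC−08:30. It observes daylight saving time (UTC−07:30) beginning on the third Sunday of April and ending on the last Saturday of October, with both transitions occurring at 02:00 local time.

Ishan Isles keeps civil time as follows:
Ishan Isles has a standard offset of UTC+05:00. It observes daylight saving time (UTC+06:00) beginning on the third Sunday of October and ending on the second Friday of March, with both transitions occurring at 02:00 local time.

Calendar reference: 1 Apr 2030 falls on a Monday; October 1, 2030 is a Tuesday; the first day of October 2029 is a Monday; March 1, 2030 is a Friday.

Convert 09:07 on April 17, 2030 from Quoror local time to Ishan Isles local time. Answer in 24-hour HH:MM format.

22:37

1 April 2030 is a Monday, so the first Sunday is April 7 and the third is April 21.
1 October 2030 is a Tuesday, so Saturdays fall on 5, 12, 19, 26; the last is October 26.
Daylight saving runs 21 April – 26 October; April 17, 2030 is outside that window, so Quoror is on standard time at UTC−08:30.
09:07 Quoror + 8h30m = 17:37 UTC.
1 October 2029 is a Monday, so the first Sunday is October 7 and the third is October 21.
1 March 2030 is a Friday, so the first Friday is March 1 and the second is March 8.
At the standard offset (UTC+05:00), 17:37 UTC + 5h = 22:37 Ishan Isles standard time.
Daylight saving runs 21 October 2029 – 8 March 2030; the standard-time date in Ishan Isles, April 17, 2030, is outside that window, so Ishan Isles is on standard time at UTC+05:00.
17:37 UTC + 5h = 22:37 Ishan Isles.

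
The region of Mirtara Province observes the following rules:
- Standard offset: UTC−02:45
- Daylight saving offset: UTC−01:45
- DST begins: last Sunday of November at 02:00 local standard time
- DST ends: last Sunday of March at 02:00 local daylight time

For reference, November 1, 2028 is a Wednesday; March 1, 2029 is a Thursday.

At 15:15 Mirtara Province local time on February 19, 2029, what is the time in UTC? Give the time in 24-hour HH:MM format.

1 November 2028 is a Wednesday, so Sundays fall on 5, 12, 19, 26; the last is November 26.
1 March 2029 is a Thursday, so Sundays fall on 4, 11, 18, 25; the last is March 25.
February 19, 2029 lies within the daylight-saving period (26 November 2028 – 25 March 2029), so Mirtara Province is on daylight time, UTC−01:45.
15:15 local + 1h45m = 17:00 UTC.

17:00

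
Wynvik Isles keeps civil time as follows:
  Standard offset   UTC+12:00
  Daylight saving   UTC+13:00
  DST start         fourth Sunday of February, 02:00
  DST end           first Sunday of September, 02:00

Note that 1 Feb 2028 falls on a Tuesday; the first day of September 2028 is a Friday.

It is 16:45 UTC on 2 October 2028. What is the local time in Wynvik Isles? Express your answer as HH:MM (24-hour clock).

04:45

1 February 2028 is a Tuesday, so the first Sunday is February 6 and the fourth is February 27.
1 September 2028 is a Friday, so the first Sunday is September 3.
At the standard offset (UTC+12:00), 16:45 UTC + 12h = 04:45 Wynvik Isles standard time (rolling into the next day, 3 October 2028).
The standard-time date in Wynvik Isles, 3 October 2028, does not fall between 27 February and 3 September, so daylight saving is not in effect and Wynvik Isles is at UTC+12:00.
16:45 UTC + 12h = 04:45 local (rolling into the next day, 3 October 2028).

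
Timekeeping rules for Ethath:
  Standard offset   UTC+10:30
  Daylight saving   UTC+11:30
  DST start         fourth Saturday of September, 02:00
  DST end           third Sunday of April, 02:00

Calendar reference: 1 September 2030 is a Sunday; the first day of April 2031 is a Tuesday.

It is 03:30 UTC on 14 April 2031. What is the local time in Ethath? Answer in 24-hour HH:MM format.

1 September 2030 is a Sunday, so the first Saturday is September 7 and the fourth is September 28.
1 April 2031 is a Tuesday, so the first Sunday is April 6 and the third is April 20.
At the standard offset (UTC+10:30), 03:30 UTC + 10h30m = 14:00 Ethath standard time.
The standard-time date in Ethath, 14 April 2031, lies within the daylight-saving period (28 September 2030 – 20 April 2031), so Ethath is on daylight time, UTC+11:30.
03:30 UTC + 11h30m = 15:00 local.

15:00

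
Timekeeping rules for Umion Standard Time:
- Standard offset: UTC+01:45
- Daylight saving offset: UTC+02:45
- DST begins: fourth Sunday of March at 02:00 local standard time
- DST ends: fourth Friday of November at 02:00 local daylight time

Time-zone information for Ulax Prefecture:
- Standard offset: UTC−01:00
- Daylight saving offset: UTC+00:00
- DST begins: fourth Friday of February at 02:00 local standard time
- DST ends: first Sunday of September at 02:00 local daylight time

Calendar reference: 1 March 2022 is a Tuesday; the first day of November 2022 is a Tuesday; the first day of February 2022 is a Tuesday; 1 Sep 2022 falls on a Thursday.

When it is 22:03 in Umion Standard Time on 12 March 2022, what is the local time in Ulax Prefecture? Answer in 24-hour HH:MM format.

20:18

1 March 2022 is a Tuesday, so the first Sunday is March 6 and the fourth is March 27.
1 November 2022 is a Tuesday, so the first Friday is November 4 and the fourth is November 25.
12 March 2022 does not fall between 27 March and 25 November, so daylight saving is not in effect and Umion Standard Time is at UTC+01:45.
22:03 Umion Standard Time − 1h45m = 20:18 UTC.
1 February 2022 is a Tuesday, so the first Friday is February 4 and the fourth is February 25.
1 September 2022 is a Thursday, so the first Sunday is September 4.
At the standard offset (UTC−01:00), 20:18 UTC − 1h = 19:18 Ulax Prefecture standard time.
Daylight saving runs 25 February – 4 September; the standard-time date in Ulax Prefecture, 12 March 2022, is inside that window, so Ulax Prefecture is at UTC+00:00.
20:18 UTC + 0h = 20:18 Ulax Prefecture.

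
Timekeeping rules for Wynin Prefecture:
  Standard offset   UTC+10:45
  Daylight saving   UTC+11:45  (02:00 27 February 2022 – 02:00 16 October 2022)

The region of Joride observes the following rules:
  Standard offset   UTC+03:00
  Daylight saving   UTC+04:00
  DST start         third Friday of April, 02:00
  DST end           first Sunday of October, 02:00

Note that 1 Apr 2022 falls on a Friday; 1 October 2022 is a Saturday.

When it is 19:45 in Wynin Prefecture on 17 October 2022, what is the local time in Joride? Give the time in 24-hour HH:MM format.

12:00

17 October 2022 is outside the daylight-saving period (27 February – 16 October), so Wynin Prefecture is on standard time, UTC+10:45.
19:45 Wynin Prefecture − 10h45m = 09:00 UTC.
1 April 2022 is a Friday, so the first Friday is April 1 and the third is April 15.
1 October 2022 is a Saturday, so the first Sunday is October 2.
At the standard offset (UTC+03:00), 09:00 UTC + 3h = 12:00 Joride standard time.
Daylight saving runs 15 April – 2 October; the standard-time date in Joride, 17 October 2022, is outside that window, so Joride is on standard time at UTC+03:00.
09:00 UTC + 3h = 12:00 Joride.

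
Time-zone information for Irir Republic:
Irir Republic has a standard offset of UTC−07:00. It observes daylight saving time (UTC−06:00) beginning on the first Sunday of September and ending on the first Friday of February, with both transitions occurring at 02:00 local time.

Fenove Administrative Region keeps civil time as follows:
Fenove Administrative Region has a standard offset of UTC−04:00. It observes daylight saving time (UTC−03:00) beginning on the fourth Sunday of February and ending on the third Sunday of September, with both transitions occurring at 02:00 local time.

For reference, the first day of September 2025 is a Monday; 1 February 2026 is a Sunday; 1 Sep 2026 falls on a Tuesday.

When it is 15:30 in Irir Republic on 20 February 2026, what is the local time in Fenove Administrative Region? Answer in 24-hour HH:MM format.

18:30

1 September 2025 is a Monday, so the first Sunday is September 7.
1 February 2026 is a Sunday, so the first Friday is February 6.
Daylight saving runs 7 September 2025 – 6 February 2026; 20 February 2026 is outside that window, so Irir Republic is on standard time at UTC−07:00.
15:30 Irir Republic + 7h = 22:30 UTC.
1 February 2026 is a Sunday, so the first Sunday is February 1 and the fourth is February 22.
1 September 2026 is a Tuesday, so the first Sunday is September 6 and the third is September 20.
At the standard offset (UTC−04:00), 22:30 UTC − 4h = 18:30 Fenove Administrative Region standard time.
The standard-time date in Fenove Administrative Region, 20 February 2026, is outside the daylight-saving period (22 February – 20 September), so Fenove Administrative Region is on standard time, UTC−04:00.
22:30 UTC − 4h = 18:30 Fenove Administrative Region.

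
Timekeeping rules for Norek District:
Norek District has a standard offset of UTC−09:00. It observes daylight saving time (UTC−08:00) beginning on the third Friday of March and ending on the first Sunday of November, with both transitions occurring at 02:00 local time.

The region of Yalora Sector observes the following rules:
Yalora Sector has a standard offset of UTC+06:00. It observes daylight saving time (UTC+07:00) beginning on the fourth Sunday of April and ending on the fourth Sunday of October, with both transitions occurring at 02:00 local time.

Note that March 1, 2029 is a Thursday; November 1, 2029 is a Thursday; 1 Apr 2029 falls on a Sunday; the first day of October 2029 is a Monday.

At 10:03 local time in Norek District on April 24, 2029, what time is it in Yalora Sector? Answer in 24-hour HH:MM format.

01:03

1 March 2029 is a Thursday, so the first Friday is March 2 and the third is March 16.
1 November 2029 is a Thursday, so the first Sunday is November 4.
April 24, 2029 lies within the daylight-saving period (16 March – 4 November), so Norek District is on daylight time, UTC−08:00.
10:03 Norek District + 8h = 18:03 UTC.
1 April 2029 is a Sunday, so the first Sunday is April 1 and the fourth is April 22.
1 October 2029 is a Monday, so the first Sunday is October 7 and the fourth is October 28.
At the standard offset (UTC+06:00), 18:03 UTC + 6h = 00:03 Yalora Sector standard time (rolling into the next day, 25 April 2029).
The standard-time date in Yalora Sector, April 25, 2029, lies within the daylight-saving period (22 April – 28 October), so Yalora Sector is on daylight time, UTC+07:00.
18:03 UTC + 7h = 01:03 Yalora Sector (rolling into the next day, 25 April 2029).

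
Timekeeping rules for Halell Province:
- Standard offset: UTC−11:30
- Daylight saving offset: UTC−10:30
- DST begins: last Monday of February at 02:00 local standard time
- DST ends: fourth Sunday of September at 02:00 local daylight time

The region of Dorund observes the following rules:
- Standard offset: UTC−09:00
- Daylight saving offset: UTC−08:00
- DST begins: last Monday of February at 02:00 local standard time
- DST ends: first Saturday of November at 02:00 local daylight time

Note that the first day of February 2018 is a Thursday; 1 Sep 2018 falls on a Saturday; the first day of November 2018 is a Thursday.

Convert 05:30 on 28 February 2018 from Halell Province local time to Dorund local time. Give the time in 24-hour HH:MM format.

1 February 2018 is a Thursday, so Mondays fall on 5, 12, 19, 26; the last is February 26.
1 September 2018 is a Saturday, so the first Sunday is September 2 and the fourth is September 23.
28 February 2018 falls between 26 February and 23 September, so daylight saving is in effect and Halell Province is at UTC−10:30.
05:30 Halell Province + 10h30m = 16:00 UTC.
1 February 2018 is a Thursday, so Mondays fall on 5, 12, 19, 26; the last is February 26.
1 November 2018 is a Thursday, so the first Saturday is November 3.
At the standard offset (UTC−09:00), 16:00 UTC − 9h = 07:00 Dorund standard time.
Daylight saving runs 26 February – 3 November; the standard-time date in Dorund, 28 February 2018, is inside that window, so Dorund is at UTC−08:00.
16:00 UTC − 8h = 08:00 Dorund.

08:00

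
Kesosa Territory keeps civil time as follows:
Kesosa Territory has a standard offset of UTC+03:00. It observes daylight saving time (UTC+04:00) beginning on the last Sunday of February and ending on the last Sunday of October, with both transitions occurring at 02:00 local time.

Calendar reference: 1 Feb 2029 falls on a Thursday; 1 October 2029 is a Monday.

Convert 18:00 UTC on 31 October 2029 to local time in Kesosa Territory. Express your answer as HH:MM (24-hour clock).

21:00

1 February 2029 is a Thursday, so Sundays fall on 4, 11, 18, 25; the last is February 25.
1 October 2029 is a Monday, so Sundays fall on 7, 14, 21, 28; the last is October 28.
At the standard offset (UTC+03:00), 18:00 UTC + 3h = 21:00 Kesosa Territory standard time.
Daylight saving runs 25 February – 28 October; the standard-time date in Kesosa Territory, 31 October 2029, is outside that window, so Kesosa Territory is on standard time at UTC+03:00.
18:00 UTC + 3h = 21:00 local.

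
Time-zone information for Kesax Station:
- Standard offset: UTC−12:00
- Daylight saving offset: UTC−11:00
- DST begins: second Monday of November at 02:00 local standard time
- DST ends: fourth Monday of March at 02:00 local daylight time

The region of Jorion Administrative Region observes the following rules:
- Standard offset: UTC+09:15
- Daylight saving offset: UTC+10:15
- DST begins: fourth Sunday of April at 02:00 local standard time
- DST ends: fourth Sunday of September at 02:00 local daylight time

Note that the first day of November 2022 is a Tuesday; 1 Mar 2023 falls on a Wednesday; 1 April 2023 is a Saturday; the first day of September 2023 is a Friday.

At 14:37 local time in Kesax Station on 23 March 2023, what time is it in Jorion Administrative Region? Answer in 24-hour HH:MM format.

10:52

1 November 2022 is a Tuesday, so the first Monday is November 7 and the second is November 14.
1 March 2023 is a Wednesday, so the first Monday is March 6 and the fourth is March 27.
23 March 2023 falls between 14 November 2022 and 27 March 2023, so daylight saving is in effect and Kesax Station is at UTC−11:00.
14:37 Kesax Station + 11h = 01:37 UTC (rolling into the next day, 24 March 2023).
1 April 2023 is a Saturday, so the first Sunday is April 2 and the fourth is April 23.
1 September 2023 is a Friday, so the first Sunday is September 3 and the fourth is September 24.
At the standard offset (UTC+09:15), 01:37 UTC + 9h15m = 10:52 Jorion Administrative Region standard time.
The standard-time date in Jorion Administrative Region, 24 March 2023, does not fall between 23 April and 24 September, so daylight saving is not in effect and Jorion Administrative Region is at UTC+09:15.
01:37 UTC + 9h15m = 10:52 Jorion Administrative Region.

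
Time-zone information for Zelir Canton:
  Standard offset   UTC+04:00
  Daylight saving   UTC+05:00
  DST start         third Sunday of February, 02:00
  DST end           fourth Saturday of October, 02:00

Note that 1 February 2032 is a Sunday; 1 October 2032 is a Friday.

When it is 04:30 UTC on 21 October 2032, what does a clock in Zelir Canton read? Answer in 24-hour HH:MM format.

09:30

1 February 2032 is a Sunday, so the first Sunday is February 1 and the third is February 15.
1 October 2032 is a Friday, so the first Saturday is October 2 and the fourth is October 23.
At the standard offset (UTC+04:00), 04:30 UTC + 4h = 08:30 Zelir Canton standard time.
Daylight saving runs 15 February – 23 October; the standard-time date in Zelir Canton, 21 October 2032, is inside that window, so Zelir Canton is at UTC+05:00.
04:30 UTC + 5h = 09:30 local.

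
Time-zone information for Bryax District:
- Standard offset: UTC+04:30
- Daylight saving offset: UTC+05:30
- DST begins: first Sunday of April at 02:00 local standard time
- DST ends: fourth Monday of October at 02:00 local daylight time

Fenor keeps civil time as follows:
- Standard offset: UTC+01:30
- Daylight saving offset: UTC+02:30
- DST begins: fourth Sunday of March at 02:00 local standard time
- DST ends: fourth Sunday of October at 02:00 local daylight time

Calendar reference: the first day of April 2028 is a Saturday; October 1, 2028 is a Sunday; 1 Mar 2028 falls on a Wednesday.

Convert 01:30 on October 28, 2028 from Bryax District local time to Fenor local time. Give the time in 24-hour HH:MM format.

1 April 2028 is a Saturday, so the first Sunday is April 2.
1 October 2028 is a Sunday, so the first Monday is October 2 and the fourth is October 23.
October 28, 2028 does not fall between 2 April and 23 October, so daylight saving is not in effect and Bryax District is at UTC+04:30.
01:30 Bryax District − 4h30m = 21:00 UTC (rolling into the previous day, 27 October 2028).
1 March 2028 is a Wednesday, so the first Sunday is March 5 and the fourth is March 26.
1 October 2028 is a Sunday, so the first Sunday is October 1 and the fourth is October 22.
At the standard offset (UTC+01:30), 21:00 UTC + 1h30m = 22:30 Fenor standard time.
The standard-time date in Fenor, October 27, 2028, does not fall between 26 March and 22 October, so daylight saving is not in effect and Fenor is at UTC+01:30.
21:00 UTC + 1h30m = 22:30 Fenor.

22:30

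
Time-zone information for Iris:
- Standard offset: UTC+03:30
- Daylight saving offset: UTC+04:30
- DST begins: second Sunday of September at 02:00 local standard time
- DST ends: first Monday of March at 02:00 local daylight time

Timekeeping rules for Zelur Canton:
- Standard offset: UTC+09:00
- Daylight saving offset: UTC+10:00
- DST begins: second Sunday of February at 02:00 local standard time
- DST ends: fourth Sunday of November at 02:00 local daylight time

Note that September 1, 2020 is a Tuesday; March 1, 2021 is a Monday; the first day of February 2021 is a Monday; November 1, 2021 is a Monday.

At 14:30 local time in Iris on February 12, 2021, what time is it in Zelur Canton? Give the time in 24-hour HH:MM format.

1 September 2020 is a Tuesday, so the first Sunday is September 6 and the second is September 13.
1 March 2021 is a Monday, so the first Monday is March 1.
February 12, 2021 falls between 13 September 2020 and 1 March 2021, so daylight saving is in effect and Iris is at UTC+04:30.
14:30 Iris − 4h30m = 10:00 UTC.
1 February 2021 is a Monday, so the first Sunday is February 7 and the second is February 14.
1 November 2021 is a Monday, so the first Sunday is November 7 and the fourth is November 28.
At the standard offset (UTC+09:00), 10:00 UTC + 9h = 19:00 Zelur Canton standard time.
The standard-time date in Zelur Canton, February 12, 2021, is outside the daylight-saving period (14 February – 28 November), so Zelur Canton is on standard time, UTC+09:00.
10:00 UTC + 9h = 19:00 Zelur Canton.

19:00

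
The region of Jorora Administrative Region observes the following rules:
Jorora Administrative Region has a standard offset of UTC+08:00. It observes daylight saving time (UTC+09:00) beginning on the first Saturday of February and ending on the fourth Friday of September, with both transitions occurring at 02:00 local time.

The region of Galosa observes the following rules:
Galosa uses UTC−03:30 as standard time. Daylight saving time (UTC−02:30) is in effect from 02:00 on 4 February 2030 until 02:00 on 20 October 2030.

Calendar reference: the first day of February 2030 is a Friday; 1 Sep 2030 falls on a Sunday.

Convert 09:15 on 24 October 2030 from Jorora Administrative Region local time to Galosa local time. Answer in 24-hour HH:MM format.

1 February 2030 is a Friday, so the first Saturday is February 2.
1 September 2030 is a Sunday, so the first Friday is September 6 and the fourth is September 27.
24 October 2030 does not fall between 2 February and 27 September, so daylight saving is not in effect and Jorora Administrative Region is at UTC+08:00.
09:15 Jorora Administrative Region − 8h = 01:15 UTC.
At the standard offset (UTC−03:30), 01:15 UTC − 3h30m = 21:45 Galosa standard time (rolling into the previous day, 23 October 2030).
Daylight saving runs 4 February – 20 October; the standard-time date in Galosa, 23 October 2030, is outside that window, so Galosa is on standard time at UTC−03:30.
01:15 UTC − 3h30m = 21:45 Galosa (rolling into the previous day, 23 October 2030).

21:45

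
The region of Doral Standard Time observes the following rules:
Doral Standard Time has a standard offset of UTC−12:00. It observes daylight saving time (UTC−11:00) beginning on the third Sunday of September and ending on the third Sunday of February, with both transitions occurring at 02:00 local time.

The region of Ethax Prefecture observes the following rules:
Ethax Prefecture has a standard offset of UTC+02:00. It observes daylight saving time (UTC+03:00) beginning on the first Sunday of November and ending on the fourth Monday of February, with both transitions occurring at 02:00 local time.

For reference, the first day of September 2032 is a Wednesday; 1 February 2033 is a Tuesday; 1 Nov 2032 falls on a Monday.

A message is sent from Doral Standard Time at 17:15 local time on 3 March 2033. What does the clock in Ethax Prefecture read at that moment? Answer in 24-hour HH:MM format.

07:15

1 September 2032 is a Wednesday, so the first Sunday is September 5 and the third is September 19.
1 February 2033 is a Tuesday, so the first Sunday is February 6 and the third is February 20.
3 March 2033 does not fall between 19 September 2032 and 20 February 2033, so daylight saving is not in effect and Doral Standard Time is at UTC−12:00.
17:15 Doral Standard Time + 12h = 05:15 UTC (rolling into the next day, 4 March 2033).
1 November 2032 is a Monday, so the first Sunday is November 7.
1 February 2033 is a Tuesday, so the first Monday is February 7 and the fourth is February 28.
At the standard offset (UTC+02:00), 05:15 UTC + 2h = 07:15 Ethax Prefecture standard time.
Daylight saving runs 7 November 2032 – 28 February 2033; the standard-time date in Ethax Prefecture, 4 March 2033, is outside that window, so Ethax Prefecture is on standard time at UTC+02:00.
05:15 UTC + 2h = 07:15 Ethax Prefecture.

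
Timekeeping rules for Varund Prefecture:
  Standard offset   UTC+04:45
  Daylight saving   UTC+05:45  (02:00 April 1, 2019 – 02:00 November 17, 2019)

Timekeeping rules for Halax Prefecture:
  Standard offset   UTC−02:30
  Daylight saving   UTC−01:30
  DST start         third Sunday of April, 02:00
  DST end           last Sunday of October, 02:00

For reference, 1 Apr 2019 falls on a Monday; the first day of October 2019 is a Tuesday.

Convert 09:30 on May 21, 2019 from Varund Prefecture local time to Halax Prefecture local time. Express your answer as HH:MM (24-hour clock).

02:15

Daylight saving runs 1 April – 17 November; May 21, 2019 is inside that window, so Varund Prefecture is at UTC+05:45.
09:30 Varund Prefecture − 5h45m = 03:45 UTC.
1 April 2019 is a Monday, so the first Sunday is April 7 and the third is April 21.
1 October 2019 is a Tuesday, so Sundays fall on 6, 13, 20, 27; the last is October 27.
At the standard offset (UTC−02:30), 03:45 UTC − 2h30m = 01:15 Halax Prefecture standard time.
Daylight saving runs 21 April – 27 October; the standard-time date in Halax Prefecture, May 21, 2019, is inside that window, so Halax Prefecture is at UTC−01:30.
03:45 UTC − 1h30m = 02:15 Halax Prefecture.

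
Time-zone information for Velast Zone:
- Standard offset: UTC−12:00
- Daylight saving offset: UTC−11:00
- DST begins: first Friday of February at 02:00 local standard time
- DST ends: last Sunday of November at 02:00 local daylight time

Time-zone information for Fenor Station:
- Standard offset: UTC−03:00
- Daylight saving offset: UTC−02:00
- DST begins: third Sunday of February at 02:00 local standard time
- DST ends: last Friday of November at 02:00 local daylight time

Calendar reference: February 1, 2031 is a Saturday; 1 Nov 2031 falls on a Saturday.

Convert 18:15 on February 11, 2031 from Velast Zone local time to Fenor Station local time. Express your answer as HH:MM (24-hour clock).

1 February 2031 is a Saturday, so the first Friday is February 7.
1 November 2031 is a Saturday, so Sundays fall on 2, 9, 16, 23, 30; the last is November 30.
February 11, 2031 lies within the daylight-saving period (7 February – 30 November), so Velast Zone is on daylight time, UTC−11:00.
18:15 Velast Zone + 11h = 05:15 UTC (rolling into the next day, 12 February 2031).
1 February 2031 is a Saturday, so the first Sunday is February 2 and the third is February 16.
1 November 2031 is a Saturday, so Fridays fall on 7, 14, 21, 28; the last is November 28.
At the standard offset (UTC−03:00), 05:15 UTC − 3h = 02:15 Fenor Station standard time.
The standard-time date in Fenor Station, February 12, 2031, does not fall between 16 February and 28 November, so daylight saving is not in effect and Fenor Station is at UTC−03:00.
05:15 UTC − 3h = 02:15 Fenor Station.

02:15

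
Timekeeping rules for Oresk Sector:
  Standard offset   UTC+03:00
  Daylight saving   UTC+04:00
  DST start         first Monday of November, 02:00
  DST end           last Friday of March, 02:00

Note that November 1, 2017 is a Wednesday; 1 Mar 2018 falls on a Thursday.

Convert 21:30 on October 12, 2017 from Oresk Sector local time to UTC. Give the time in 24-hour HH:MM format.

1 November 2017 is a Wednesday, so the first Monday is November 6.
1 March 2018 is a Thursday, so Fridays fall on 2, 9, 16, 23, 30; the last is March 30.
October 12, 2017 is outside the daylight-saving period (6 November 2017 – 30 March 2018), so Oresk Sector is on standard time, UTC+03:00.
21:30 local − 3h = 18:30 UTC.

18:30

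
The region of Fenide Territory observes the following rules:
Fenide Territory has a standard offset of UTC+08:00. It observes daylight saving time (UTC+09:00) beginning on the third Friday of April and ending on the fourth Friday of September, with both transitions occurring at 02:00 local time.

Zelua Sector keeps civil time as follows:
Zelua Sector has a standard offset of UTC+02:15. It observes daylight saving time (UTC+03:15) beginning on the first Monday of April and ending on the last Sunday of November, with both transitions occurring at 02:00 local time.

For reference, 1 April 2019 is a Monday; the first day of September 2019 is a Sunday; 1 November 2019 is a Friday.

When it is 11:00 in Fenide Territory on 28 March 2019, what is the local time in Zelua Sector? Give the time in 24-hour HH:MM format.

1 April 2019 is a Monday, so the first Friday is April 5 and the third is April 19.
1 September 2019 is a Sunday, so the first Friday is September 6 and the fourth is September 27.
28 March 2019 is outside the daylight-saving period (19 April – 27 September), so Fenide Territory is on standard time, UTC+08:00.
11:00 Fenide Territory − 8h = 03:00 UTC.
1 April 2019 is a Monday, so the first Monday is April 1.
1 November 2019 is a Friday, so Sundays fall on 3, 10, 17, 24; the last is November 24.
At the standard offset (UTC+02:15), 03:00 UTC + 2h15m = 05:15 Zelua Sector standard time.
The standard-time date in Zelua Sector, 28 March 2019, is outside the daylight-saving period (1 April – 24 November), so Zelua Sector is on standard time, UTC+02:15.
03:00 UTC + 2h15m = 05:15 Zelua Sector.

05:15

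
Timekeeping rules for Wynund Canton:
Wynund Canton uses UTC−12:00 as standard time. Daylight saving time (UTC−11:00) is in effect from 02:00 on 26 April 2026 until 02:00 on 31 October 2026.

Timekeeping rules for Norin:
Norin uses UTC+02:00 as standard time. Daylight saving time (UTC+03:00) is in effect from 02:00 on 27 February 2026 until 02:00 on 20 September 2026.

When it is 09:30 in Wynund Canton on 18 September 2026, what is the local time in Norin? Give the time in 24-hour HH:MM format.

23:30

18 September 2026 lies within the daylight-saving period (26 April – 31 October), so Wynund Canton is on daylight time, UTC−11:00.
09:30 Wynund Canton + 11h = 20:30 UTC.
At the standard offset (UTC+02:00), 20:30 UTC + 2h = 22:30 Norin standard time.
The standard-time date in Norin, 18 September 2026, falls between 27 February and 20 September, so daylight saving is in effect and Norin is at UTC+03:00.
20:30 UTC + 3h = 23:30 Norin.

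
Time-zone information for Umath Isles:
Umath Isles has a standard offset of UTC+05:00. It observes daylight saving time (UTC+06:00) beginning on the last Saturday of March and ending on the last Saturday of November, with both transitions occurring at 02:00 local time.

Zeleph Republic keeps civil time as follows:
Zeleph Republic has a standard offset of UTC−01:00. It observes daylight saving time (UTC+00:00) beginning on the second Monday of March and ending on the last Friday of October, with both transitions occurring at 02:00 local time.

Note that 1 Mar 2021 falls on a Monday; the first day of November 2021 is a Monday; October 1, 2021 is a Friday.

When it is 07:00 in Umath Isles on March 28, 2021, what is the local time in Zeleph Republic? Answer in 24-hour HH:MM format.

01:00

1 March 2021 is a Monday, so Saturdays fall on 6, 13, 20, 27; the last is March 27.
1 November 2021 is a Monday, so Saturdays fall on 6, 13, 20, 27; the last is November 27.
Daylight saving runs 27 March – 27 November; March 28, 2021 is inside that window, so Umath Isles is at UTC+06:00.
07:00 Umath Isles − 6h = 01:00 UTC.
1 March 2021 is a Monday, so the first Monday is March 1 and the second is March 8.
1 October 2021 is a Friday, so Fridays fall on 1, 8, 15, 22, 29; the last is October 29.
At the standard offset (UTC−01:00), 01:00 UTC − 1h = 00:00 Zeleph Republic standard time.
The standard-time date in Zeleph Republic, March 28, 2021, falls between 8 March and 29 October, so daylight saving is in effect and Zeleph Republic is at UTC+00:00.
01:00 UTC + 0h = 01:00 Zeleph Republic.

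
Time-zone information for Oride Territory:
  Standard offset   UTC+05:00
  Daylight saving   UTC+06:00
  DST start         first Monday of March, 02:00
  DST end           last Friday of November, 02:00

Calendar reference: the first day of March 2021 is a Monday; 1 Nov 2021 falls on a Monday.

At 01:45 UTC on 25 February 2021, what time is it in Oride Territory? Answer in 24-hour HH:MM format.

1 March 2021 is a Monday, so the first Monday is March 1.
1 November 2021 is a Monday, so Fridays fall on 5, 12, 19, 26; the last is November 26.
At the standard offset (UTC+05:00), 01:45 UTC + 5h = 06:45 Oride Territory standard time.
The standard-time date in Oride Territory, 25 February 2021, does not fall between 1 March and 26 November, so daylight saving is not in effect and Oride Territory is at UTC+05:00.
01:45 UTC + 5h = 06:45 local.

06:45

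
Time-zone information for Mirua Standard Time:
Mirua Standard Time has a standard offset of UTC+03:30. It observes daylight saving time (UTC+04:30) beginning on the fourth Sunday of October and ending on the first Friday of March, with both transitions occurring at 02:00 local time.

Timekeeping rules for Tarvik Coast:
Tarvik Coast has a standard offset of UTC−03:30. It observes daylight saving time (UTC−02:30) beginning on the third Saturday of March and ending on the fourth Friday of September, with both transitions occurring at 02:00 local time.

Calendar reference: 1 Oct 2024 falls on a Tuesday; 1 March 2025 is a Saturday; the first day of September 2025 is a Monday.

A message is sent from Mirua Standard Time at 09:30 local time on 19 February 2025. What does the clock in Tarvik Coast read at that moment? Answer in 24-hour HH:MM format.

1 October 2024 is a Tuesday, so the first Sunday is October 6 and the fourth is October 27.
1 March 2025 is a Saturday, so the first Friday is March 7.
19 February 2025 falls between 27 October 2024 and 7 March 2025, so daylight saving is in effect and Mirua Standard Time is at UTC+04:30.
09:30 Mirua Standard Time − 4h30m = 05:00 UTC.
1 March 2025 is a Saturday, so the first Saturday is March 1 and the third is March 15.
1 September 2025 is a Monday, so the first Friday is September 5 and the fourth is September 26.
At the standard offset (UTC−03:30), 05:00 UTC − 3h30m = 01:30 Tarvik Coast standard time.
The standard-time date in Tarvik Coast, 19 February 2025, does not fall between 15 March and 26 September, so daylight saving is not in effect and Tarvik Coast is at UTC−03:30.
05:00 UTC − 3h30m = 01:30 Tarvik Coast.

01:30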